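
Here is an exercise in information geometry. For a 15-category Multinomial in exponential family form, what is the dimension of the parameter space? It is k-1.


Exponential family dimension calculation:
For Multinomial with k=15 categories, dim = k-1 = 14.

14


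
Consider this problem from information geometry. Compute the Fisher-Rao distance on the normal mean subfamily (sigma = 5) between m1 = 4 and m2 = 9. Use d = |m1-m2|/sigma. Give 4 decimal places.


On the fixed-variance normal subfamily, geodesic distance = |m1-m2|/sigma.
|4 - 9| = 5.
sigma = 5.
d = 5/5 = 1.0000

1.0000


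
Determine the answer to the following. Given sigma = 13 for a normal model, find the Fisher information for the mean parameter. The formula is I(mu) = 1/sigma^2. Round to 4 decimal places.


The Fisher information for the mean of a normal distribution is I(mu) = 1/sigma^2.
sigma = 13, so sigma^2 = 169.
I(mu) = 1/169 = 0.0059

0.0059


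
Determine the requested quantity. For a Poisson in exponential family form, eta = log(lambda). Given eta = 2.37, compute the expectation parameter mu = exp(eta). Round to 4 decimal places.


Expectation parameter for Poisson exponential family:
mu = exp(eta).
eta = 2.37.
mu = exp(2.37) = 10.6974

10.6974


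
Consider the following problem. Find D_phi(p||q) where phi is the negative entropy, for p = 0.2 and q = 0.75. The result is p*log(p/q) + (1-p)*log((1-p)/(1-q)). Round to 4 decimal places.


Bregman divergence with negative entropy generator:
D = p*log(p/q) + (1-p)*log((1-p)/(1-q)).
p = 0.2, q = 0.75.
p*log(p/q) = 0.2*log(0.2/0.75) = -0.264351.
(1-p)*log((1-p)/(1-q)) = 0.8*log(0.8/0.25) = 0.930521.
D = -0.264351 + 0.930521 = 0.6662

0.6662


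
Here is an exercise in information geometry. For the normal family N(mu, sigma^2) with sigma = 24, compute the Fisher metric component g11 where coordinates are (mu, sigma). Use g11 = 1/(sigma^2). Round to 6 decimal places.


For the 2-parameter normal family, the Fisher metric has:
  g11 = 1/sigma^2, g22 = 2/sigma^2.
sigma = 24, sigma^2 = 576.
g11 = 0.001736

0.001736


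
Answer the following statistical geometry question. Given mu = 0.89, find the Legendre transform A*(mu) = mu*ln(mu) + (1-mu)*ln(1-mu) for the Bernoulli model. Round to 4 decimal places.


Legendre transform for Bernoulli:
A*(mu) = mu*log(mu) + (1-mu)*log(1-mu).
mu = 0.89, 1-mu = 0.11.
mu*log(mu) = 0.89*log(0.89) = -0.103715.
(1-mu)*log(1-mu) = 0.11*log(0.11) = -0.2428.
A* = -0.103715 + -0.2428 = -0.3465

-0.3465


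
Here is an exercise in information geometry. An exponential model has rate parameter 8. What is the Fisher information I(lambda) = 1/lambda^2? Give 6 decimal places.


Fisher information for exponential: I(lambda) = 1/lambda^2.
lambda = 8, lambda^2 = 64.
I = 1/64 = 0.015625

0.015625


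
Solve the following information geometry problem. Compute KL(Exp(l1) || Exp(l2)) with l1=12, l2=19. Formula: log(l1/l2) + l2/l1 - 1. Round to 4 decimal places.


KL divergence for exponential family:
KL = log(l1/l2) + l2/l1 - 1.
log(12/19) = -0.459532.
19/12 = 1.583333.
KL = -0.459532 + 1.583333 - 1 = 0.1238

0.1238


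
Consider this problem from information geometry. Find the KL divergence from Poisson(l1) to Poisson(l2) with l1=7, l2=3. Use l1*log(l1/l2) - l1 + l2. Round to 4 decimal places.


KL divergence for Poisson:
KL = l1*log(l1/l2) - l1 + l2.
l1 = 7, l2 = 3.
log(7/3) = 0.847298.
l1*log(l1/l2) = 7 * 0.847298 = 5.931085.
KL = 5.931085 - 7 + 3 = 1.9311

1.9311


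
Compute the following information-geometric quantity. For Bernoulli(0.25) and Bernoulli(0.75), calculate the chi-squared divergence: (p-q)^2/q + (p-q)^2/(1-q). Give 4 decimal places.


Chi-squared divergence between Bernoulli distributions:
chi^2 = (p-q)^2/q + (p-q)^2/(1-q).
p = 0.25, q = 0.75, p-q = -0.5.
(p-q)^2 = 0.25.
term1 = 0.25/0.75 = 0.333333.
term2 = 0.25/0.25 = 1.0.
chi^2 = 0.333333 + 1.0 = 1.3333

1.3333


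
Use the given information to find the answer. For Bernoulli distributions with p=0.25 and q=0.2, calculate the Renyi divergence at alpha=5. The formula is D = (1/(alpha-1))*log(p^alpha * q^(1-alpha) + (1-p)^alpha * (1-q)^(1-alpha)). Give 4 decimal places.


Renyi divergence of order alpha between Bernoulli distributions:
D = (1/(alpha-1))*log(p^alpha * q^(1-alpha) + (1-p)^alpha * (1-q)^(1-alpha)).
alpha = 5, p = 0.25, q = 0.2.
p^alpha * q^(1-alpha) = 0.25^5 * 0.2^-4 = 0.610352.
(1-p)^alpha * (1-q)^(1-alpha) = 0.75^5 * 0.8^-4 = 0.579357.
sum = 0.610352 + 0.579357 = 1.189709.
D = (1/4)*log(1.189709) = 0.0434

0.0434


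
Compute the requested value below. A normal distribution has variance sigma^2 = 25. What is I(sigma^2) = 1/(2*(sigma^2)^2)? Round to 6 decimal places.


Fisher information for variance: I(sigma^2) = 1/(2*sigma^4).
sigma^2 = 25, so sigma^4 = 625.
I = 1/(2*625) = 1/1250 = 0.000800

0.000800


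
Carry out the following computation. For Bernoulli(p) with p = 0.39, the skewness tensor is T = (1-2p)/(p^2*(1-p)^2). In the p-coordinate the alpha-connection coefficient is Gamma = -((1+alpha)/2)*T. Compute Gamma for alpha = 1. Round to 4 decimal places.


Skewness (Amari-Chentsov) tensor: T = (1-2p)/(p^2*(1-p)^2).
p = 0.39, 1-2p = 0.22, p^2 = 0.1521, (1-p)^2 = 0.3721.
T = 0.22/(0.1521 * 0.3721) = 3.887172.
In the p-coordinate, Gamma^(alpha) = Gamma^(0) - (alpha/2)*T with Gamma^(0) = (1/2)*g'(p) = -T/2,
so Gamma^(alpha) = -((1+alpha)/2)*T.
alpha = 1, -(1+alpha)/2 = -1.0.
Gamma = -1.0 * 3.887172 = -3.8872

-3.8872


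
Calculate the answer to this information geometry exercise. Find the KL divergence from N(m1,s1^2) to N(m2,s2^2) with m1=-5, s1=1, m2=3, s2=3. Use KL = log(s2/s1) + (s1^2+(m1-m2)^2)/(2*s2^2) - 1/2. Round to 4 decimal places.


KL divergence between normal distributions:
KL = log(s2/s1) + (s1^2 + (m1-m2)^2)/(2*s2^2) - 1/2.
log(3/1) = 1.098612.
(1^2 + (-5-3)^2)/(2*3^2) = (1 + 64)/18 = 3.611111.
KL = 1.098612 + 3.611111 - 0.5 = 4.2097

4.2097


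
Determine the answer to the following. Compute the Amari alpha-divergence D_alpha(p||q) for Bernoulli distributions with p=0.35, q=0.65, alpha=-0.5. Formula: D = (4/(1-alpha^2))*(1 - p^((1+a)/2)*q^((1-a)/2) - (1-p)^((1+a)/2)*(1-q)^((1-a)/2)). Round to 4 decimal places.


Amari alpha-divergence:
D = (4/(1-alpha^2))*(1 - p^((1+a)/2)*q^((1-a)/2) - (1-p)^((1+a)/2)*(1-q)^((1-a)/2)).
alpha = -0.5, p = 0.35, q = 0.65.
e1 = (1+alpha)/2 = 0.25, e2 = (1-alpha)/2 = 0.75.
t1 = p^e1 * q^e2 = 0.35^0.25 * 0.65^0.75 = 0.556804.
t2 = (1-p)^e1 * (1-q)^e2 = 0.65^0.25 * 0.35^0.75 = 0.408582.
4/(1-alpha^2) = 5.333333.
D = 5.333333*(1 - 0.556804 - 0.408582) = 0.1846

0.1846


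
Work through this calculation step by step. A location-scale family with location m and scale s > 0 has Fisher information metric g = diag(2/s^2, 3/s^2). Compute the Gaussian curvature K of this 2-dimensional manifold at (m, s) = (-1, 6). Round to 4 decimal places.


The metric has the form g = (A dm^2 + B ds^2)/s^2 with A = 2, B = 3.
Substitute u = sqrt(A/B)*m: g = B*(du^2 + ds^2)/s^2, i.e. B times the
Poincare upper half-plane metric, which has constant Gaussian curvature -1.
Scaling a 2D metric by a constant c divides the Gaussian curvature by c,
so K = -1/B = -1/(3) = -0.3333 everywhere (the point (m, s) = (-1, 6) is irrelevant:
the curvature is constant).
The requested Gaussian curvature is K = -0.3333.

-0.3333


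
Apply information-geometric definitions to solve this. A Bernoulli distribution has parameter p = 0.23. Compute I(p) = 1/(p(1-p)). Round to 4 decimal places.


For Bernoulli(p), Fisher information is I(p) = 1/(p*(1-p)).
p = 0.23, 1-p = 0.77.
p*(1-p) = 0.1771.
I(p) = 1/0.1771 = 5.6465

5.6465


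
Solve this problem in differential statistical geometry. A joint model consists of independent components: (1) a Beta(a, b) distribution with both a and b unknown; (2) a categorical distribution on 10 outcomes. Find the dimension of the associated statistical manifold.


The dimension of a statistical manifold equals the number of free
(independent) real parameters of the model. For a product of independent
blocks the parameter counts add.
- Beta (a, b): 2.
- categorical on 10 outcomes (probabilities sum to 1): 10-1 = 9.
Total = 2 + 9 = 11.
Dimension = 11

11


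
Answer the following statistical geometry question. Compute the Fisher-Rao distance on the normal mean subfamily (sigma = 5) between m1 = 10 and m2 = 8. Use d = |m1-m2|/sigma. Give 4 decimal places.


On the fixed-variance normal subfamily, geodesic distance = |m1-m2|/sigma.
|10 - 8| = 2.
sigma = 5.
d = 2/5 = 0.4000

0.4000


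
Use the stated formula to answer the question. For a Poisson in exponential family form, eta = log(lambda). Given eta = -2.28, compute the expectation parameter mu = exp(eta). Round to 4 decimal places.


Expectation parameter for Poisson exponential family:
mu = exp(eta).
eta = -2.28.
mu = exp(-2.28) = 0.1023

0.1023


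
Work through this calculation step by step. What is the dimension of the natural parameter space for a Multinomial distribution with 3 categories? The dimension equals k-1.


Exponential family dimension calculation:
For Multinomial with k=3 categories, dim = k-1 = 2.

2


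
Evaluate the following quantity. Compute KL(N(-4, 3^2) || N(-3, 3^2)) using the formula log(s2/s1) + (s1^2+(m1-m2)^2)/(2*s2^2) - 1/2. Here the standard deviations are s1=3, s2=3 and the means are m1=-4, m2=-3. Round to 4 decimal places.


KL divergence between normal distributions:
KL = log(s2/s1) + (s1^2 + (m1-m2)^2)/(2*s2^2) - 1/2.
log(3/3) = 0.0.
(3^2 + (-4--3)^2)/(2*3^2) = (9 + 1)/18 = 0.555556.
KL = 0.0 + 0.555556 - 0.5 = 0.0556

0.0556


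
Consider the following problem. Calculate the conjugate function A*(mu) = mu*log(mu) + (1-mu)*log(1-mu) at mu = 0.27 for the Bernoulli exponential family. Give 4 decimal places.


Legendre transform for Bernoulli:
A*(mu) = mu*log(mu) + (1-mu)*log(1-mu).
mu = 0.27, 1-mu = 0.73.
mu*log(mu) = 0.27*log(0.27) = -0.35352.
(1-mu)*log(1-mu) = 0.73*log(0.73) = -0.229739.
A* = -0.35352 + -0.229739 = -0.5833

-0.5833


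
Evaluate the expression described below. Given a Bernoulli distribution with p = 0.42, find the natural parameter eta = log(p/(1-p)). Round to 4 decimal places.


Natural parameter for Bernoulli: eta = log(p/(1-p)).
p = 0.42, 1-p = 0.58.
p/(1-p) = 0.724138.
eta = log(0.724138) = -0.3228

-0.3228


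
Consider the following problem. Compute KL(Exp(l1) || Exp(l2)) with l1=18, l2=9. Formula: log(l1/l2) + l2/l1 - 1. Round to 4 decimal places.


KL divergence for exponential family:
KL = log(l1/l2) + l2/l1 - 1.
log(18/9) = 0.693147.
9/18 = 0.5.
KL = 0.693147 + 0.5 - 1 = 0.1931

0.1931


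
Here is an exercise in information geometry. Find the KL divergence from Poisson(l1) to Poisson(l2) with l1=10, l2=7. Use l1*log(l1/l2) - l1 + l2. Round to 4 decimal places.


KL divergence for Poisson:
KL = l1*log(l1/l2) - l1 + l2.
l1 = 10, l2 = 7.
log(10/7) = 0.356675.
l1*log(l1/l2) = 10 * 0.356675 = 3.566749.
KL = 3.566749 - 10 + 7 = 0.5667

0.5667


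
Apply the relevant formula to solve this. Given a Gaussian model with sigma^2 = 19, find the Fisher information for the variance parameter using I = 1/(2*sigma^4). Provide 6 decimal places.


Fisher information for variance: I(sigma^2) = 1/(2*sigma^4).
sigma^2 = 19, so sigma^4 = 361.
I = 1/(2*361) = 1/722 = 0.001385

0.001385


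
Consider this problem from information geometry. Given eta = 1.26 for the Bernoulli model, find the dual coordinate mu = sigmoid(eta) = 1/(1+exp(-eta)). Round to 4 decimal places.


Dual coordinate (expectation parameter) for Bernoulli:
mu = 1/(1+exp(-eta)).
eta = 1.26.
exp(-eta) = exp(-1.26) = 0.283654.
mu = 1/(1+0.283654) = 0.7790

0.7790


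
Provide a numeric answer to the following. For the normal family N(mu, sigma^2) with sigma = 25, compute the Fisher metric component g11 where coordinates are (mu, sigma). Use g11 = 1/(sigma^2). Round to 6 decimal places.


For the 2-parameter normal family, the Fisher metric has:
  g11 = 1/sigma^2, g22 = 2/sigma^2.
sigma = 25, sigma^2 = 625.
g11 = 0.001600

0.001600


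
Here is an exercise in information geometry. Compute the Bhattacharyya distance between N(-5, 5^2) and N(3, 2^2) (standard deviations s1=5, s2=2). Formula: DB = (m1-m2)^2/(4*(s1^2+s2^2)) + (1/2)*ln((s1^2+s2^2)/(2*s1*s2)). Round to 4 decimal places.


Bhattacharyya distance between two Gaussians:
DB = (m1-m2)^2/(4*(s1^2+s2^2)) + (1/2)*ln((s1^2+s2^2)/(2*s1*s2)).
(m1-m2)^2 = (-8)^2 = 64.
s1^2+s2^2 = 25 + 4 = 29.
term1 = 64/116 = 0.551724.
term2 = 0.5*ln(29/20.0) = 0.185782.
DB = 0.551724 + 0.185782 = 0.7375

0.7375


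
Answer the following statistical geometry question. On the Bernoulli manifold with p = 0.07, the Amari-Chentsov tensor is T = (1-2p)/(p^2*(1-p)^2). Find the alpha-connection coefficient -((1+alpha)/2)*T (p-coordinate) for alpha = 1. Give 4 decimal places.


Skewness (Amari-Chentsov) tensor: T = (1-2p)/(p^2*(1-p)^2).
p = 0.07, 1-2p = 0.86, p^2 = 0.0049, (1-p)^2 = 0.8649.
T = 0.86/(0.0049 * 0.8649) = 202.92543.
In the p-coordinate, Gamma^(alpha) = Gamma^(0) - (alpha/2)*T with Gamma^(0) = (1/2)*g'(p) = -T/2,
so Gamma^(alpha) = -((1+alpha)/2)*T.
alpha = 1, -(1+alpha)/2 = -1.0.
Gamma = -1.0 * 202.92543 = -202.9254

-202.9254


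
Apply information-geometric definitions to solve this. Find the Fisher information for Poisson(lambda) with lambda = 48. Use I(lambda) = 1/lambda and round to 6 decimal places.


Fisher information for Poisson: I(lambda) = 1/lambda.
lambda = 48.
I(lambda) = 1/48 = 0.020833

0.020833


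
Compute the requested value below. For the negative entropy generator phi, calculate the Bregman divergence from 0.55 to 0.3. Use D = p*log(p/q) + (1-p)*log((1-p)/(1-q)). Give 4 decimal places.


Bregman divergence with negative entropy generator:
D = p*log(p/q) + (1-p)*log((1-p)/(1-q)).
p = 0.55, q = 0.3.
p*log(p/q) = 0.55*log(0.55/0.3) = 0.333375.
(1-p)*log((1-p)/(1-q)) = 0.45*log(0.45/0.7) = -0.198825.
D = 0.333375 + -0.198825 = 0.1345

0.1345


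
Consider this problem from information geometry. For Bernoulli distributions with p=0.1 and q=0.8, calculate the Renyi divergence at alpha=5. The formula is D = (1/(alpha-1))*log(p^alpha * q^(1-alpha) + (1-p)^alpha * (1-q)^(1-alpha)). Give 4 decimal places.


Renyi divergence of order alpha between Bernoulli distributions:
D = (1/(alpha-1))*log(p^alpha * q^(1-alpha) + (1-p)^alpha * (1-q)^(1-alpha)).
alpha = 5, p = 0.1, q = 0.8.
p^alpha * q^(1-alpha) = 0.1^5 * 0.8^-4 = 2.4e-05.
(1-p)^alpha * (1-q)^(1-alpha) = 0.9^5 * 0.2^-4 = 369.05625.
sum = 2.4e-05 + 369.05625 = 369.056274.
D = (1/4)*log(369.056274) = 1.4777

1.4777


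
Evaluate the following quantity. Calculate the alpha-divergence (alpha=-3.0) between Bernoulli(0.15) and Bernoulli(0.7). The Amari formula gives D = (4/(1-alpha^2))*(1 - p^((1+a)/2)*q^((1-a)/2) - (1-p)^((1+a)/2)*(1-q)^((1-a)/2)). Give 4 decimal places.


Amari alpha-divergence:
D = (4/(1-alpha^2))*(1 - p^((1+a)/2)*q^((1-a)/2) - (1-p)^((1+a)/2)*(1-q)^((1-a)/2)).
alpha = -3.0, p = 0.15, q = 0.7.
e1 = (1+alpha)/2 = -1.0, e2 = (1-alpha)/2 = 2.0.
t1 = p^e1 * q^e2 = 0.15^-1.0 * 0.7^2.0 = 3.266667.
t2 = (1-p)^e1 * (1-q)^e2 = 0.85^-1.0 * 0.3^2.0 = 0.105882.
4/(1-alpha^2) = -0.5.
D = -0.5*(1 - 3.266667 - 0.105882) = 1.1863

1.1863


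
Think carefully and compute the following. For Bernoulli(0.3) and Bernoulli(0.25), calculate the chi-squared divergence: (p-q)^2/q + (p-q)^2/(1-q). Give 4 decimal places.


Chi-squared divergence between Bernoulli distributions:
chi^2 = (p-q)^2/q + (p-q)^2/(1-q).
p = 0.3, q = 0.25, p-q = 0.05.
(p-q)^2 = 0.0025.
term1 = 0.0025/0.25 = 0.01.
term2 = 0.0025/0.75 = 0.003333.
chi^2 = 0.01 + 0.003333 = 0.0133

0.0133


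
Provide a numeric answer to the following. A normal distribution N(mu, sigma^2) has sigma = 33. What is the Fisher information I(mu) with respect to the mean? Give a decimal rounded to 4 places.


The Fisher information for the mean of a normal distribution is I(mu) = 1/sigma^2.
sigma = 33, so sigma^2 = 1089.
I(mu) = 1/1089 = 0.0009

0.0009


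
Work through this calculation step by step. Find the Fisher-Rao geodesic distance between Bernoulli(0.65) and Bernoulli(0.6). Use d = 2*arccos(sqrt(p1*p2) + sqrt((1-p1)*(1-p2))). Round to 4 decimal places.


Geodesic distance on Bernoulli manifold:
d(p1,p2) = 2*arccos(sqrt(p1*p2) + sqrt((1-p1)*(1-p2))).
sqrt(p1*p2) = sqrt(0.65*0.6) = 0.6245.
sqrt((1-p1)*(1-p2)) = sqrt(0.35*0.4) = 0.374166.
arg = 0.6245 + 0.374166 = 0.998666.
d = 2*arccos(0.998666) = 0.1033

0.1033


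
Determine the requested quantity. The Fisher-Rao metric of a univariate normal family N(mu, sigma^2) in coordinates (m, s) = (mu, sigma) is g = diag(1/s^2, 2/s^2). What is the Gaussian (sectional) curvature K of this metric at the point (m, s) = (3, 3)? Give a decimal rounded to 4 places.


The metric has the form g = (A dm^2 + B ds^2)/s^2 with A = 1, B = 2.
Substitute u = sqrt(A/B)*m: g = B*(du^2 + ds^2)/s^2, i.e. B times the
Poincare upper half-plane metric, which has constant Gaussian curvature -1.
Scaling a 2D metric by a constant c divides the Gaussian curvature by c,
so K = -1/B = -1/(2) = -0.5000 everywhere (the point (m, s) = (3, 3) is irrelevant:
the curvature is constant).
The requested Gaussian curvature is K = -0.5000.

-0.5000


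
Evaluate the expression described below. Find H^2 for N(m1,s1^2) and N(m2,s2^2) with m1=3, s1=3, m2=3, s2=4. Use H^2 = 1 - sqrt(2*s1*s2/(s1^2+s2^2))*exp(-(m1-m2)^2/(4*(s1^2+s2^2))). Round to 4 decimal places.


Squared Hellinger distance for Gaussians:
H^2 = 1 - sqrt(2*s1*s2/(s1^2+s2^2)) * exp(-(m1-m2)^2/(4*(s1^2+s2^2))).
s1^2 = 9, s2^2 = 16, s1^2+s2^2 = 25.
sqrt(2*3*4/(25)) = 0.979796.
(m1-m2)^2 = (0)^2 = 0.
exp(-0/(4*25)) = exp(0.0) = 1.0.
H^2 = 1 - 0.979796*1.0 = 0.0202

0.0202


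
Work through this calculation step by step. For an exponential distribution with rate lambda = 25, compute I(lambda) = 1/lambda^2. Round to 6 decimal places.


Fisher information for exponential: I(lambda) = 1/lambda^2.
lambda = 25, lambda^2 = 625.
I = 1/625 = 0.001600

0.001600


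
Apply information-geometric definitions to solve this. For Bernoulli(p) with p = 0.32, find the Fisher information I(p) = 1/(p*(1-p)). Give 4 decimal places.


For Bernoulli(p), Fisher information is I(p) = 1/(p*(1-p)).
p = 0.32, 1-p = 0.68.
p*(1-p) = 0.2176.
I(p) = 1/0.2176 = 4.5956

4.5956


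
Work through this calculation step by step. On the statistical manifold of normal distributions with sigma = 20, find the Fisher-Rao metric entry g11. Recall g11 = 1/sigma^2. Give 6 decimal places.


For the 2-parameter normal family, the Fisher metric has:
  g11 = 1/sigma^2, g22 = 2/sigma^2.
sigma = 20, sigma^2 = 400.
g11 = 0.002500

0.002500


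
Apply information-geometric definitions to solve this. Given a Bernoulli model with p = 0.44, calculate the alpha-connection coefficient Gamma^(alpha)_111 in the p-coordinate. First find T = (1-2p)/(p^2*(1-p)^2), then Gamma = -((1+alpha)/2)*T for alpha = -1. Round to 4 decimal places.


Skewness (Amari-Chentsov) tensor: T = (1-2p)/(p^2*(1-p)^2).
p = 0.44, 1-2p = 0.12, p^2 = 0.1936, (1-p)^2 = 0.3136.
T = 0.12/(0.1936 * 0.3136) = 1.976514.
In the p-coordinate, Gamma^(alpha) = Gamma^(0) - (alpha/2)*T with Gamma^(0) = (1/2)*g'(p) = -T/2,
so Gamma^(alpha) = -((1+alpha)/2)*T.
alpha = -1, -(1+alpha)/2 = 0.0.
Gamma = 0.0 * 1.976514 = 0.0000

0.0000


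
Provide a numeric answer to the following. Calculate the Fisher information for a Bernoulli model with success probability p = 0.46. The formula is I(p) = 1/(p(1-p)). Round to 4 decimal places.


For Bernoulli(p), Fisher information is I(p) = 1/(p*(1-p)).
p = 0.46, 1-p = 0.54.
p*(1-p) = 0.2484.
I(p) = 1/0.2484 = 4.0258

4.0258


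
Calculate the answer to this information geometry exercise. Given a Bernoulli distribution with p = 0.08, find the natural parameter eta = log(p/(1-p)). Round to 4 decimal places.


Natural parameter for Bernoulli: eta = log(p/(1-p)).
p = 0.08, 1-p = 0.92.
p/(1-p) = 0.086957.
eta = log(0.086957) = -2.4423

-2.4423


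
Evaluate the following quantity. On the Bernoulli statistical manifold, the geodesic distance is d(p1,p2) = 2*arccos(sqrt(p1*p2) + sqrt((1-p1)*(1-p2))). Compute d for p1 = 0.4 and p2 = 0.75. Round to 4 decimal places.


Geodesic distance on Bernoulli manifold:
d(p1,p2) = 2*arccos(sqrt(p1*p2) + sqrt((1-p1)*(1-p2))).
sqrt(p1*p2) = sqrt(0.4*0.75) = 0.547723.
sqrt((1-p1)*(1-p2)) = sqrt(0.6*0.25) = 0.387298.
arg = 0.547723 + 0.387298 = 0.935021.
d = 2*arccos(0.935021) = 0.7250

0.7250


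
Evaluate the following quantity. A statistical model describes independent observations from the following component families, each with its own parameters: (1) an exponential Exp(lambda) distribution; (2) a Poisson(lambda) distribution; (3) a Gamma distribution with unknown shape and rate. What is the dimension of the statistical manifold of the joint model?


The dimension of a statistical manifold equals the number of free
(independent) real parameters of the model. For a product of independent
blocks the parameter counts add.
- exponential (lambda): 1.
- Poisson (lambda): 1.
- Gamma (shape, rate): 2.
Total = 1 + 1 + 2 = 4.
Dimension = 4

4


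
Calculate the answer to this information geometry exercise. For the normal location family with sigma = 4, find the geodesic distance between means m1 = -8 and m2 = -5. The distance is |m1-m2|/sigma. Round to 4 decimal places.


On the fixed-variance normal subfamily, geodesic distance = |m1-m2|/sigma.
|-8 - -5| = 3.
sigma = 4.
d = 3/4 = 0.7500

0.7500


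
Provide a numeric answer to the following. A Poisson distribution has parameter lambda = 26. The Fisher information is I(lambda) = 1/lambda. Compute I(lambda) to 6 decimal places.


Fisher information for Poisson: I(lambda) = 1/lambda.
lambda = 26.
I(lambda) = 1/26 = 0.038462

0.038462


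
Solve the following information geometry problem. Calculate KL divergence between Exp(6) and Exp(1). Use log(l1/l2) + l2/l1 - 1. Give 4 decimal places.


KL divergence for exponential family:
KL = log(l1/l2) + l2/l1 - 1.
log(6/1) = 1.791759.
1/6 = 0.166667.
KL = 1.791759 + 0.166667 - 1 = 0.9584

0.9584


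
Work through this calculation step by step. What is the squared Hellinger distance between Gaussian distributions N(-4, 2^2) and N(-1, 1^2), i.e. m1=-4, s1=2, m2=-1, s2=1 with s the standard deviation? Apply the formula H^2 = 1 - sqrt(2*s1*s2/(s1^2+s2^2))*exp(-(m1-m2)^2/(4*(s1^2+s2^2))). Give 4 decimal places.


Squared Hellinger distance for Gaussians:
H^2 = 1 - sqrt(2*s1*s2/(s1^2+s2^2)) * exp(-(m1-m2)^2/(4*(s1^2+s2^2))).
s1^2 = 4, s2^2 = 1, s1^2+s2^2 = 5.
sqrt(2*2*1/(5)) = 0.894427.
(m1-m2)^2 = (-3)^2 = 9.
exp(-9/(4*5)) = exp(-0.45) = 0.637628.
H^2 = 1 - 0.894427*0.637628 = 0.4297

0.4297


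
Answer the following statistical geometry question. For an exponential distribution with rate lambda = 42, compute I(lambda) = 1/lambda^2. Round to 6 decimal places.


Fisher information for exponential: I(lambda) = 1/lambda^2.
lambda = 42, lambda^2 = 1764.
I = 1/1764 = 0.000567

0.000567


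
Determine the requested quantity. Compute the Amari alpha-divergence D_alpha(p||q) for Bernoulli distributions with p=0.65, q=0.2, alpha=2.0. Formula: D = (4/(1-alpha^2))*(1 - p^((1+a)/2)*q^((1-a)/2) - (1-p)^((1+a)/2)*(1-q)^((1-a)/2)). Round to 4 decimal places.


Amari alpha-divergence:
D = (4/(1-alpha^2))*(1 - p^((1+a)/2)*q^((1-a)/2) - (1-p)^((1+a)/2)*(1-q)^((1-a)/2)).
alpha = 2.0, p = 0.65, q = 0.2.
e1 = (1+alpha)/2 = 1.5, e2 = (1-alpha)/2 = -0.5.
t1 = p^e1 * q^e2 = 0.65^1.5 * 0.2^-0.5 = 1.171804.
t2 = (1-p)^e1 * (1-q)^e2 = 0.35^1.5 * 0.8^-0.5 = 0.231503.
4/(1-alpha^2) = -1.333333.
D = -1.333333*(1 - 1.171804 - 0.231503) = 0.5377

0.5377


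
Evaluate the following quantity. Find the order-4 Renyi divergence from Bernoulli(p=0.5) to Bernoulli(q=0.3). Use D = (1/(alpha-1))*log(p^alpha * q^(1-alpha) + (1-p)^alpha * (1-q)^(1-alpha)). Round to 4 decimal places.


Renyi divergence of order alpha between Bernoulli distributions:
D = (1/(alpha-1))*log(p^alpha * q^(1-alpha) + (1-p)^alpha * (1-q)^(1-alpha)).
alpha = 4, p = 0.5, q = 0.3.
p^alpha * q^(1-alpha) = 0.5^4 * 0.3^-3 = 2.314815.
(1-p)^alpha * (1-q)^(1-alpha) = 0.5^4 * 0.7^-3 = 0.182216.
sum = 2.314815 + 0.182216 = 2.497031.
D = (1/3)*log(2.497031) = 0.3050

0.3050


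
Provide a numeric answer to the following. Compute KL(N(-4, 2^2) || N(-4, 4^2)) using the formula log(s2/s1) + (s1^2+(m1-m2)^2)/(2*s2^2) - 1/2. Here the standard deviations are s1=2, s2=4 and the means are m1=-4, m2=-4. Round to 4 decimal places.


KL divergence between normal distributions:
KL = log(s2/s1) + (s1^2 + (m1-m2)^2)/(2*s2^2) - 1/2.
log(4/2) = 0.693147.
(2^2 + (-4--4)^2)/(2*4^2) = (4 + 0)/32 = 0.125.
KL = 0.693147 + 0.125 - 0.5 = 0.3181

0.3181


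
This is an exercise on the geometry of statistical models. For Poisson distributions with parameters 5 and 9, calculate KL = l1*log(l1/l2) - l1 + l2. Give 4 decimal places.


KL divergence for Poisson:
KL = l1*log(l1/l2) - l1 + l2.
l1 = 5, l2 = 9.
log(5/9) = -0.587787.
l1*log(l1/l2) = 5 * -0.587787 = -2.938933.
KL = -2.938933 - 5 + 9 = 1.0611

1.0611


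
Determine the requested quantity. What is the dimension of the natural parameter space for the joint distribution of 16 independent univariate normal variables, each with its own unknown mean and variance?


Exponential family dimension calculation:
Each univariate normal has two natural parameters (mu/sigma^2 and -1/(2 sigma^2)).
With 16 independent components, dim = 2 * 16 = 32.

32


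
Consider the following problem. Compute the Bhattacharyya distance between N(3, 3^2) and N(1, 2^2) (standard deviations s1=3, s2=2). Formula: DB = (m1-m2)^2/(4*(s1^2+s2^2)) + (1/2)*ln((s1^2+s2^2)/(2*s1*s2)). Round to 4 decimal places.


Bhattacharyya distance between two Gaussians:
DB = (m1-m2)^2/(4*(s1^2+s2^2)) + (1/2)*ln((s1^2+s2^2)/(2*s1*s2)).
(m1-m2)^2 = (2)^2 = 4.
s1^2+s2^2 = 9 + 4 = 13.
term1 = 4/52 = 0.076923.
term2 = 0.5*ln(13/12.0) = 0.040021.
DB = 0.076923 + 0.040021 = 0.1169

0.1169


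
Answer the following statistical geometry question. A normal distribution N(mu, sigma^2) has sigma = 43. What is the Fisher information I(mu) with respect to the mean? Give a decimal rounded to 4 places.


The Fisher information for the mean of a normal distribution is I(mu) = 1/sigma^2.
sigma = 43, so sigma^2 = 1849.
I(mu) = 1/1849 = 0.0005

0.0005


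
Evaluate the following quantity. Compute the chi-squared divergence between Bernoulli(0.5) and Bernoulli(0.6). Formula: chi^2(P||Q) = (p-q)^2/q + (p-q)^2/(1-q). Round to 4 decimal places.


Chi-squared divergence between Bernoulli distributions:
chi^2 = (p-q)^2/q + (p-q)^2/(1-q).
p = 0.5, q = 0.6, p-q = -0.1.
(p-q)^2 = 0.01.
term1 = 0.01/0.6 = 0.016667.
term2 = 0.01/0.4 = 0.025.
chi^2 = 0.016667 + 0.025 = 0.0417

0.0417


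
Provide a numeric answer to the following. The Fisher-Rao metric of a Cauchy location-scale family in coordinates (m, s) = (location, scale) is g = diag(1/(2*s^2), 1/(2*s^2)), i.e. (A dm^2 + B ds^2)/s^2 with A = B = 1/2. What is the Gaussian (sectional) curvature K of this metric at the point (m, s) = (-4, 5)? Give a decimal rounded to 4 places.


The metric has the form g = (A dm^2 + B ds^2)/s^2 with A = 1/2, B = 1/2.
Substitute u = sqrt(A/B)*m: g = B*(du^2 + ds^2)/s^2, i.e. B times the
Poincare upper half-plane metric, which has constant Gaussian curvature -1.
Scaling a 2D metric by a constant c divides the Gaussian curvature by c,
so K = -1/B = -1/(1/2) = -2.0000 everywhere (the point (m, s) = (-4, 5) is irrelevant:
the curvature is constant).
The requested Gaussian curvature is K = -2.0000.

-2.0000


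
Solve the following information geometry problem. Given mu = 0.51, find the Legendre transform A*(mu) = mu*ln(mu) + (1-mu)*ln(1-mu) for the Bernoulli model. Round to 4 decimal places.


Legendre transform for Bernoulli:
A*(mu) = mu*log(mu) + (1-mu)*log(1-mu).
mu = 0.51, 1-mu = 0.49.
mu*log(mu) = 0.51*log(0.51) = -0.343406.
(1-mu)*log(1-mu) = 0.49*log(0.49) = -0.349541.
A* = -0.343406 + -0.349541 = -0.6929

-0.6929


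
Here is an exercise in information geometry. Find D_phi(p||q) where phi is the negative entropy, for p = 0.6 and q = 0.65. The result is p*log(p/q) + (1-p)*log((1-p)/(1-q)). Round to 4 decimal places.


Bregman divergence with negative entropy generator:
D = p*log(p/q) + (1-p)*log((1-p)/(1-q)).
p = 0.6, q = 0.65.
p*log(p/q) = 0.6*log(0.6/0.65) = -0.048026.
(1-p)*log((1-p)/(1-q)) = 0.4*log(0.4/0.35) = 0.053413.
D = -0.048026 + 0.053413 = 0.0054

0.0054


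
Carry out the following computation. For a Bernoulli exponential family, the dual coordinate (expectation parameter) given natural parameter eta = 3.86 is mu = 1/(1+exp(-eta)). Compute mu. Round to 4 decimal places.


Dual coordinate (expectation parameter) for Bernoulli:
mu = 1/(1+exp(-eta)).
eta = 3.86.
exp(-eta) = exp(-3.86) = 0.021068.
mu = 1/(1+0.021068) = 0.9794

0.9794


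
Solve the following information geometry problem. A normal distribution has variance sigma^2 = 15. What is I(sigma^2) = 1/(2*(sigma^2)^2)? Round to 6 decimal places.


Fisher information for variance: I(sigma^2) = 1/(2*sigma^4).
sigma^2 = 15, so sigma^4 = 225.
I = 1/(2*225) = 1/450 = 0.002222

0.002222


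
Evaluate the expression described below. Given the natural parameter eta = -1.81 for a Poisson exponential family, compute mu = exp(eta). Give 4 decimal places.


Expectation parameter for Poisson exponential family:
mu = exp(eta).
eta = -1.81.
mu = exp(-1.81) = 0.1637

0.1637


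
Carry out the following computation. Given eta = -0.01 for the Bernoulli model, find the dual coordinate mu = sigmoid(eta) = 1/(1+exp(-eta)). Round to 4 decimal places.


Dual coordinate (expectation parameter) for Bernoulli:
mu = 1/(1+exp(-eta)).
eta = -0.01.
exp(-eta) = exp(0.01) = 1.01005.
mu = 1/(1+1.01005) = 0.4975

0.4975


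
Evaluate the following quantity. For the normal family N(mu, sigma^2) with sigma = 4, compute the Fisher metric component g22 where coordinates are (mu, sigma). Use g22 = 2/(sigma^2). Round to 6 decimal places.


For the 2-parameter normal family, the Fisher metric has:
  g11 = 1/sigma^2, g22 = 2/sigma^2.
sigma = 4, sigma^2 = 16.
g22 = 0.125000

0.125000


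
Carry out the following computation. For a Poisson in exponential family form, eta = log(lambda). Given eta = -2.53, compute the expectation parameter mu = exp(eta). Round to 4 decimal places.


Expectation parameter for Poisson exponential family:
mu = exp(eta).
eta = -2.53.
mu = exp(-2.53) = 0.0797

0.0797


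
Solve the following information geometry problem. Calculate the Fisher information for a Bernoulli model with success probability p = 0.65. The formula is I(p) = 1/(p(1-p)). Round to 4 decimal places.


For Bernoulli(p), Fisher information is I(p) = 1/(p*(1-p)).
p = 0.65, 1-p = 0.35.
p*(1-p) = 0.2275.
I(p) = 1/0.2275 = 4.3956

4.3956


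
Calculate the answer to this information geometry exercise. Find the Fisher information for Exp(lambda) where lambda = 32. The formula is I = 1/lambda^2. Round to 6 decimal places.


Fisher information for exponential: I(lambda) = 1/lambda^2.
lambda = 32, lambda^2 = 1024.
I = 1/1024 = 0.000977

0.000977


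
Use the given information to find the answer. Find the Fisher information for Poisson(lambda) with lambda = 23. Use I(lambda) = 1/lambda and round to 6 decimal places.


Fisher information for Poisson: I(lambda) = 1/lambda.
lambda = 23.
I(lambda) = 1/23 = 0.043478

0.043478


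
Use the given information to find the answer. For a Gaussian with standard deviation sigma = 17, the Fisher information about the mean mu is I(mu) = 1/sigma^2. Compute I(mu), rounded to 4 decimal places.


The Fisher information for the mean of a normal distribution is I(mu) = 1/sigma^2.
sigma = 17, so sigma^2 = 289.
I(mu) = 1/289 = 0.0035

0.0035


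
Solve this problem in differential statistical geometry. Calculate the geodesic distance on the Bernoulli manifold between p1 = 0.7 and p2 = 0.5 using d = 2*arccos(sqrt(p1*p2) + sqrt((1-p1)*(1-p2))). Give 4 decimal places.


Geodesic distance on Bernoulli manifold:
d(p1,p2) = 2*arccos(sqrt(p1*p2) + sqrt((1-p1)*(1-p2))).
sqrt(p1*p2) = sqrt(0.7*0.5) = 0.591608.
sqrt((1-p1)*(1-p2)) = sqrt(0.3*0.5) = 0.387298.
arg = 0.591608 + 0.387298 = 0.978906.
d = 2*arccos(0.978906) = 0.4115

0.4115


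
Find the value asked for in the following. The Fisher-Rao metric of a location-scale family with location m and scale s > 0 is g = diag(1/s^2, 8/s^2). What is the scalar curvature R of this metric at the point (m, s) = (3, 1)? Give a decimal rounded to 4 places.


The metric has the form g = (A dm^2 + B ds^2)/s^2 with A = 1, B = 8.
Substitute u = sqrt(A/B)*m: g = B*(du^2 + ds^2)/s^2, i.e. B times the
Poincare upper half-plane metric, which has constant Gaussian curvature -1.
Scaling a 2D metric by a constant c divides the Gaussian curvature by c,
so K = -1/B = -1/(8) = -0.1250 everywhere (the point (m, s) = (3, 1) is irrelevant:
the curvature is constant).
Scalar curvature in dimension 2: R = 2K = -2/(8) = -0.2500.

-0.2500


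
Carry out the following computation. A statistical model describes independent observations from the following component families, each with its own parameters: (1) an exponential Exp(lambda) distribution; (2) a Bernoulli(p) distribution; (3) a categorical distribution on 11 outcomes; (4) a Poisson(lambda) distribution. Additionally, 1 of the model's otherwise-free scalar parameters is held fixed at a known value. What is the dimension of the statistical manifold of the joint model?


The dimension of a statistical manifold equals the number of free
(independent) real parameters of the model. For a product of independent
blocks the parameter counts add.
- exponential (lambda): 1.
- Bernoulli (p): 1.
- categorical on 11 outcomes (probabilities sum to 1): 11-1 = 10.
- Poisson (lambda): 1.
Total = 1 + 1 + 10 + 1 = 13.
1 parameter(s) fixed at known values: 13 - 1 = 12.
Dimension = 12

12


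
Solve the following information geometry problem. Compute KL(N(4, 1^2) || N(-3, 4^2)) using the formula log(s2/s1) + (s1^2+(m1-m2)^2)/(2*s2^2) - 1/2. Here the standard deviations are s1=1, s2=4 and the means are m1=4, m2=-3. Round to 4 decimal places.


KL divergence between normal distributions:
KL = log(s2/s1) + (s1^2 + (m1-m2)^2)/(2*s2^2) - 1/2.
log(4/1) = 1.386294.
(1^2 + (4--3)^2)/(2*4^2) = (1 + 49)/32 = 1.5625.
KL = 1.386294 + 1.5625 - 0.5 = 2.4488

2.4488


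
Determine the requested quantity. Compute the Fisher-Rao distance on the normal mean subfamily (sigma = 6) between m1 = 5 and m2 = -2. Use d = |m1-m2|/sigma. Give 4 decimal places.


On the fixed-variance normal subfamily, geodesic distance = |m1-m2|/sigma.
|5 - -2| = 7.
sigma = 6.
d = 7/6 = 1.1667

1.1667


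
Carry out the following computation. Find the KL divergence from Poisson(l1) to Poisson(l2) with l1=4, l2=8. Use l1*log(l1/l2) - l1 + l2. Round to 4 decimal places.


KL divergence for Poisson:
KL = l1*log(l1/l2) - l1 + l2.
l1 = 4, l2 = 8.
log(4/8) = -0.693147.
l1*log(l1/l2) = 4 * -0.693147 = -2.772589.
KL = -2.772589 - 4 + 8 = 1.2274

1.2274


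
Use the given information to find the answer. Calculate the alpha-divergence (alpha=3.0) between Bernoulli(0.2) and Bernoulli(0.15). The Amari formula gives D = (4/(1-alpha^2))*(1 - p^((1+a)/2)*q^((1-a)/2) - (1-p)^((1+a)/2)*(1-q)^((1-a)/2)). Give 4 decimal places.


Amari alpha-divergence:
D = (4/(1-alpha^2))*(1 - p^((1+a)/2)*q^((1-a)/2) - (1-p)^((1+a)/2)*(1-q)^((1-a)/2)).
alpha = 3.0, p = 0.2, q = 0.15.
e1 = (1+alpha)/2 = 2.0, e2 = (1-alpha)/2 = -1.0.
t1 = p^e1 * q^e2 = 0.2^2.0 * 0.15^-1.0 = 0.266667.
t2 = (1-p)^e1 * (1-q)^e2 = 0.8^2.0 * 0.85^-1.0 = 0.752941.
4/(1-alpha^2) = -0.5.
D = -0.5*(1 - 0.266667 - 0.752941) = 0.0098

0.0098


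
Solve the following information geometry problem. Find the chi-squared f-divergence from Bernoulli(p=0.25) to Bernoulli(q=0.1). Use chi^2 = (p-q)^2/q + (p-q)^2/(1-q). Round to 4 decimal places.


Chi-squared divergence between Bernoulli distributions:
chi^2 = (p-q)^2/q + (p-q)^2/(1-q).
p = 0.25, q = 0.1, p-q = 0.15.
(p-q)^2 = 0.0225.
term1 = 0.0225/0.1 = 0.225.
term2 = 0.0225/0.9 = 0.025.
chi^2 = 0.225 + 0.025 = 0.2500

0.2500


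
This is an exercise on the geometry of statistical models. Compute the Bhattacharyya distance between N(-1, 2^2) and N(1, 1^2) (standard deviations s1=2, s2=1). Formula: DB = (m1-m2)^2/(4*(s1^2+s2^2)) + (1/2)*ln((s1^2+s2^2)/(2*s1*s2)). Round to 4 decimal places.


Bhattacharyya distance between two Gaussians:
DB = (m1-m2)^2/(4*(s1^2+s2^2)) + (1/2)*ln((s1^2+s2^2)/(2*s1*s2)).
(m1-m2)^2 = (-2)^2 = 4.
s1^2+s2^2 = 4 + 1 = 5.
term1 = 4/20 = 0.2.
term2 = 0.5*ln(5/4.0) = 0.111572.
DB = 0.2 + 0.111572 = 0.3116

0.3116


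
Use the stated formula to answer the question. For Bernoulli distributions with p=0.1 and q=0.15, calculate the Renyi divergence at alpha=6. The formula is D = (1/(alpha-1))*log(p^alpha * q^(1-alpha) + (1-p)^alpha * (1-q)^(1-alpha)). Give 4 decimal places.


Renyi divergence of order alpha between Bernoulli distributions:
D = (1/(alpha-1))*log(p^alpha * q^(1-alpha) + (1-p)^alpha * (1-q)^(1-alpha)).
alpha = 6, p = 0.1, q = 0.15.
p^alpha * q^(1-alpha) = 0.1^6 * 0.15^-5 = 0.013169.
(1-p)^alpha * (1-q)^(1-alpha) = 0.9^6 * 0.85^-5 = 1.197734.
sum = 0.013169 + 1.197734 = 1.210903.
D = (1/5)*log(1.210903) = 0.0383

0.0383


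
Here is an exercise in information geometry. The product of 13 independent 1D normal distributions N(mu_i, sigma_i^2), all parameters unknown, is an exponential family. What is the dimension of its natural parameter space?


Exponential family dimension calculation:
Each univariate normal has two natural parameters (mu/sigma^2 and -1/(2 sigma^2)).
With 13 independent components, dim = 2 * 13 = 26.

26


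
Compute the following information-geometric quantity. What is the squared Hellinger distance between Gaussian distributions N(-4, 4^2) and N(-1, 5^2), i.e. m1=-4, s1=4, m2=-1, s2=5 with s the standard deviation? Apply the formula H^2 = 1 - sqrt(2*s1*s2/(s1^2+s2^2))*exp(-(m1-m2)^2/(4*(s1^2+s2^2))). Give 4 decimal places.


Squared Hellinger distance for Gaussians:
H^2 = 1 - sqrt(2*s1*s2/(s1^2+s2^2)) * exp(-(m1-m2)^2/(4*(s1^2+s2^2))).
s1^2 = 16, s2^2 = 25, s1^2+s2^2 = 41.
sqrt(2*4*5/(41)) = 0.98773.
(m1-m2)^2 = (-3)^2 = 9.
exp(-9/(4*41)) = exp(-0.054878) = 0.946601.
H^2 = 1 - 0.98773*0.946601 = 0.0650

0.0650


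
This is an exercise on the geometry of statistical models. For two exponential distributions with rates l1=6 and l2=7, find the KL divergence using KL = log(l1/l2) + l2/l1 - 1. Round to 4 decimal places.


KL divergence for exponential family:
KL = log(l1/l2) + l2/l1 - 1.
log(6/7) = -0.154151.
7/6 = 1.166667.
KL = -0.154151 + 1.166667 - 1 = 0.0125

0.0125


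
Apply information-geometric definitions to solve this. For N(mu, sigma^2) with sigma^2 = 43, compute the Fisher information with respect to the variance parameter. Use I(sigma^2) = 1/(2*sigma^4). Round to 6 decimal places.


Fisher information for variance: I(sigma^2) = 1/(2*sigma^4).
sigma^2 = 43, so sigma^4 = 1849.
I = 1/(2*1849) = 1/3698 = 0.000270

0.000270


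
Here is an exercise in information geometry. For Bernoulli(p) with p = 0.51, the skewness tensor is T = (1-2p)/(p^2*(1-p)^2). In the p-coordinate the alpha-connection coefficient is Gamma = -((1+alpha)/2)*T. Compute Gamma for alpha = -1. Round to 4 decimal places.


Skewness (Amari-Chentsov) tensor: T = (1-2p)/(p^2*(1-p)^2).
p = 0.51, 1-2p = -0.02, p^2 = 0.2601, (1-p)^2 = 0.2401.
T = -0.02/(0.2601 * 0.2401) = -0.320256.
In the p-coordinate, Gamma^(alpha) = Gamma^(0) - (alpha/2)*T with Gamma^(0) = (1/2)*g'(p) = -T/2,
so Gamma^(alpha) = -((1+alpha)/2)*T.
alpha = -1, -(1+alpha)/2 = 0.0.
Gamma = 0.0 * -0.320256 = 0.0000

0.0000


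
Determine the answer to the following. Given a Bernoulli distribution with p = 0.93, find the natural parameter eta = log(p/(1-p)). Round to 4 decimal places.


Natural parameter for Bernoulli: eta = log(p/(1-p)).
p = 0.93, 1-p = 0.07.
p/(1-p) = 13.285714.
eta = log(13.285714) = 2.5867

2.5867
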